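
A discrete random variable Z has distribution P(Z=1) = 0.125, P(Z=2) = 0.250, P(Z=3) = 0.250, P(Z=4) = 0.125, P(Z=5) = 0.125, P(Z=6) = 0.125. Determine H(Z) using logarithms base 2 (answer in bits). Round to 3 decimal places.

H(Z) = −Σ p·log₂ p.
  −(0.125)·log₂(0.125) = 0.3750
  −(0.250)·log₂(0.250) = 0.5000
  −(0.250)·log₂(0.250) = 0.5000
  −(0.125)·log₂(0.125) = 0.3750
  −(0.125)·log₂(0.125) = 0.3750
  −(0.125)·log₂(0.125) = 0.3750
Sum: 0.3750 + 0.5000 + 0.5000 + 0.3750 + 0.3750 + 0.3750 = 2.500 bits.

2.500 bits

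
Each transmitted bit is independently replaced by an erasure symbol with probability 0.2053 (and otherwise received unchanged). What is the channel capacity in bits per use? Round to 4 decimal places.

Binary erasure channel: capacity C = 1 − ε.
C = 1 − 0.2053 = 0.7947 bits per channel use.

0.7947 bits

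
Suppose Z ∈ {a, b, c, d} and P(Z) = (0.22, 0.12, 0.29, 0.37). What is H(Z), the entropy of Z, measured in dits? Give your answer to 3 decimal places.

H(Z) = −Σ p·log₁₀ p.
  −(0.22)·log₁₀(0.22) = 0.1447
  −(0.12)·log₁₀(0.12) = 0.1105
  −(0.29)·log₁₀(0.29) = 0.1559
  −(0.37)·log₁₀(0.37) = 0.1598
Sum: 0.1447 + 0.1105 + 0.1559 + 0.1598 = 0.571 dits.

0.571 dits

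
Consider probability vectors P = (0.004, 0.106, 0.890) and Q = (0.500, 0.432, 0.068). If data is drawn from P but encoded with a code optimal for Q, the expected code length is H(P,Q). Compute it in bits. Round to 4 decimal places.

H(P,Q) = −Σ p·log₂ q.
  −0.004·log₂(0.500) = 0.00400
  −0.106·log₂(0.432) = 0.12836
  −0.890·log₂(0.068) = 3.45171
H(P,Q) = 3.5841 bits.

3.5841 bits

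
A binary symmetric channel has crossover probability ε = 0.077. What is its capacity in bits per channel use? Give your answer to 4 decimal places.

Binary symmetric channel: C = 1 − h₂(ε) where h₂ is the binary entropy function.
h₂(0.077) = −0.077·log₂0.077 − 0.923·log₂0.923 = 0.3915.
C = 1 − 0.3915 = 0.6085 bits per channel use.

0.6085 bits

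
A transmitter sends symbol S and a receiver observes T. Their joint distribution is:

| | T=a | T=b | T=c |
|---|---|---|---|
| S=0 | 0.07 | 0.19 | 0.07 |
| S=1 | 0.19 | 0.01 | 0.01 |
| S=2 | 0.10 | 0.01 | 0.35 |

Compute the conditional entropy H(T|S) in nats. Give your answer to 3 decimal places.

0.688 nats

Marginals: p(S) = (0.3300, 0.2100, 0.4600), p(T) = (0.3600, 0.2100, 0.4300).
H(T|S) = Σ p(S) · H(T|S=·).
  S=0: p=0.3300, H(T|S=0) = 0.9757
  S=1: p=0.2100, H(T|S=1) = 0.3805
  S=2: p=0.4600, H(T|S=2) = 0.6229
Weighted sum = 0.688 nats.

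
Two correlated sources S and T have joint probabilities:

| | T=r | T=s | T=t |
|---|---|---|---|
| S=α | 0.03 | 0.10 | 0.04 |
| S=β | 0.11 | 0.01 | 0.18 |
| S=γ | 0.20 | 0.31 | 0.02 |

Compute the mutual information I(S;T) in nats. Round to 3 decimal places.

Marginals: p(S) = (0.1700, 0.3000, 0.5300), p(T) = (0.3400, 0.4200, 0.2400).
I(S;T) = H(S) + H(T) − H(S,T).
H(S) = 0.9989, H(T) = 1.0737, H(S,T) = 1.8249.
I(S;T) = 0.9989 + 1.0737 − 1.8249 = 0.248 nats.

0.248 nats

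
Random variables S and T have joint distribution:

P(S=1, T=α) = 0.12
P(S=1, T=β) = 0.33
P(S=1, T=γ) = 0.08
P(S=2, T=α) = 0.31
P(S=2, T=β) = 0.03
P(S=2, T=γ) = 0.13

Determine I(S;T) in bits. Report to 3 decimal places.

0.280 bits

Marginals: p(S) = (0.5300, 0.4700), p(T) = (0.4300, 0.3600, 0.2100).
I(S;T) = H(S) + H(T) − H(S,T).
H(S) = 0.9974, H(T) = 1.5270, H(S,T) = 2.2446.
I(S;T) = 0.9974 + 1.5270 − 2.2446 = 0.280 bits.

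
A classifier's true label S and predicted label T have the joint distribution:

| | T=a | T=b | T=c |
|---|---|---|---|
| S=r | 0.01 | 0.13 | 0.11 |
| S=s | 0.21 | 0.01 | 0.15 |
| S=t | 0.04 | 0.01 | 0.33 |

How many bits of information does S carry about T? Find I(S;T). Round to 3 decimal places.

0.397 bits

Marginals: p(S) = (0.2500, 0.3700, 0.3800), p(T) = (0.2600, 0.1500, 0.5900).
I(S;T) = H(S) + H(T) − H(S,T).
H(S) = 1.5612, H(T) = 1.3649, H(S,T) = 2.5292.
I(S;T) = 1.5612 + 1.3649 − 2.5292 = 0.397 bits.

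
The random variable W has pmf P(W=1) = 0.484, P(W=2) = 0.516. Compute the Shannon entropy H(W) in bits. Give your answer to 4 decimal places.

0.9993 bits

H(W) = −Σ p·log₂ p.
  −(0.484)·log₂(0.484) = 0.50671
  −(0.516)·log₂(0.516) = 0.49255
Sum: 0.50671 + 0.49255 = 0.9993 bits.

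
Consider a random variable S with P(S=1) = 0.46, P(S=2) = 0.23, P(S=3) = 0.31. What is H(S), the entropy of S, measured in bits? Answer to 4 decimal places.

H(S) = −Σ p·log₂ p.
  −(0.46)·log₂(0.46) = 0.51534
  −(0.23)·log₂(0.23) = 0.48767
  −(0.31)·log₂(0.31) = 0.52379
Sum: 0.51534 + 0.48767 + 0.52379 = 1.5268 bits.

1.5268 bits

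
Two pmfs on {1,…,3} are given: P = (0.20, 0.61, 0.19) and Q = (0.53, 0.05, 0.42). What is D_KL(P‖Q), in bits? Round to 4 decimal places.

1.7027 bits

D(P‖Q) = Σ p·log₂(p/q).
  0.20·log₂(0.20/0.53) = -0.28120
  0.61·log₂(0.61/0.05) = 2.20137
  0.19·log₂(0.19/0.42) = -0.21743
D(P‖Q) = 1.7027 bits.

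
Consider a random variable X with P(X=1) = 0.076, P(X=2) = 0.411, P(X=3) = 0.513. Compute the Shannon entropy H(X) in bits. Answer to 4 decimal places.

H(X) = −Σ p·log₂ p.
  −(0.076)·log₂(0.076) = 0.28256
  −(0.411)·log₂(0.411) = 0.52723
  −(0.513)·log₂(0.513) = 0.49400
Sum: 0.28256 + 0.52723 + 0.49400 = 1.3038 bits.

1.3038 bits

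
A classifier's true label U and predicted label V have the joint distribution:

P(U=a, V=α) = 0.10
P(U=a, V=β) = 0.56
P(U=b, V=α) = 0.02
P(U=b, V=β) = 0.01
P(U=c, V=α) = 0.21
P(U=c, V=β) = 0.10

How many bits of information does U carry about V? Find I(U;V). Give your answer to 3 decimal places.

Marginals: p(U) = (0.6600, 0.0300, 0.3100), p(V) = (0.3300, 0.6700).
I(U;V) = Σ p(x,y)·log₂[p(x,y)/(p(x)p(y))].
  (a,α): 0.10·log₂(0.4591) = -0.1123
  (a,β): 0.56·log₂(1.2664) = 0.1908
  (b,α): 0.02·log₂(2.0202) = 0.0203
  (b,β): 0.01·log₂(0.4975) = -0.0101
  (c,α): 0.21·log₂(2.0528) = 0.2179
  (c,β): 0.10·log₂(0.4815) = -0.1055
Sum = 0.201 bits.

0.201 bits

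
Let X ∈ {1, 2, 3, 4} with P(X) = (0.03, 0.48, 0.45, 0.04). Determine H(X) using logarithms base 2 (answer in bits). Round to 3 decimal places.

H(X) = −Σ p·log₂ p.
  −(0.03)·log₂(0.03) = 0.1518
  −(0.48)·log₂(0.48) = 0.5083
  −(0.45)·log₂(0.45) = 0.5184
  −(0.04)·log₂(0.04) = 0.1858
Sum: 0.1518 + 0.5083 + 0.5184 + 0.1858 = 1.364 bits.

1.364 bits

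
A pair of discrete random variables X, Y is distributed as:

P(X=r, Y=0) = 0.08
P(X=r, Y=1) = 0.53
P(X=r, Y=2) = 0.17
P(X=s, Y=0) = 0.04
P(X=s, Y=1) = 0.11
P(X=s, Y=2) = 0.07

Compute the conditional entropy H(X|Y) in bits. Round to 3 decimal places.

0.743 bits

Chain rule: H(X|Y) = H(X,Y) − H(Y).
Marginals: p(X) = (0.7800, 0.2200), p(Y) = (0.1200, 0.6400, 0.2400).
H(X,Y) = 2.0161 bits; H(Y) = 1.2733 bits.
H(X|Y) = 2.0161 − 1.2733 = 0.743 bits.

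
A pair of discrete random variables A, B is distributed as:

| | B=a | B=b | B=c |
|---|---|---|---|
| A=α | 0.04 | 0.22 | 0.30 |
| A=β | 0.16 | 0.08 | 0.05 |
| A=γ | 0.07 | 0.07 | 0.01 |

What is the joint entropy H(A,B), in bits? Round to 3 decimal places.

H(A,B) = −Σ p(x,y)·log₂ p(x,y) over all 9 cells.
  cell (α,a): −0.04·log₂0.04 = 0.1858
  cell (α,b): −0.22·log₂0.22 = 0.4806
  cell (α,c): −0.30·log₂0.30 = 0.5211
  cell (β,a): −0.16·log₂0.16 = 0.4230
  cell (β,b): −0.08·log₂0.08 = 0.2915
  cell (β,c): −0.05·log₂0.05 = 0.2161
  cell (γ,a): −0.07·log₂0.07 = 0.2686
  cell (γ,b): −0.07·log₂0.07 = 0.2686
  cell (γ,c): −0.01·log₂0.01 = 0.0664
Sum = 2.722 bits.

2.722 bits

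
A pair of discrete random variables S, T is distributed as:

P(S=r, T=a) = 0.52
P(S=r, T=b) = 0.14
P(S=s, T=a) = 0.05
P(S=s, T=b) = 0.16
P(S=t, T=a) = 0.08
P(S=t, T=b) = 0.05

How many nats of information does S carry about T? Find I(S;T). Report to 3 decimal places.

0.105 nats

Marginals: p(S) = (0.6600, 0.2100, 0.1300), p(T) = (0.6500, 0.3500).
I(S;T) = H(S) + H(T) − H(S,T).
H(S) = 0.8672, H(T) = 0.6474, H(S,T) = 1.4101.
I(S;T) = 0.8672 + 0.6474 − 1.4101 = 0.105 nats.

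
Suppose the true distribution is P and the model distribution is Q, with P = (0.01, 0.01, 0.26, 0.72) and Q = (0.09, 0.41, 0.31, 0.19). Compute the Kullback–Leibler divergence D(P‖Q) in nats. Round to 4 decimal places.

0.8544 nats

D(P‖Q) = Σ p·ln(p/q).
  0.01·ln(0.01/0.09) = -0.02197
  0.01·ln(0.01/0.41) = -0.03714
  0.26·ln(0.26/0.31) = -0.04573
  0.72·ln(0.72/0.19) = 0.95920
D(P‖Q) = 0.8544 nats.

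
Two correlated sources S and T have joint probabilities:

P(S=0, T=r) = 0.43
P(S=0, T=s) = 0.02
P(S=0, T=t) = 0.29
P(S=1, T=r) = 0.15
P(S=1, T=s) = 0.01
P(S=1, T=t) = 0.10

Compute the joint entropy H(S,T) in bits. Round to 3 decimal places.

1.964 bits

H(S,T) = −Σ p(x,y)·log₂ p(x,y) over all 6 cells.
  cell (0,r): −0.43·log₂0.43 = 0.5236
  cell (0,s): −0.02·log₂0.02 = 0.1129
  cell (0,t): −0.29·log₂0.29 = 0.5179
  cell (1,r): −0.15·log₂0.15 = 0.4105
  cell (1,s): −0.01·log₂0.01 = 0.0664
  cell (1,t): −0.10·log₂0.10 = 0.3322
Sum = 1.964 bits.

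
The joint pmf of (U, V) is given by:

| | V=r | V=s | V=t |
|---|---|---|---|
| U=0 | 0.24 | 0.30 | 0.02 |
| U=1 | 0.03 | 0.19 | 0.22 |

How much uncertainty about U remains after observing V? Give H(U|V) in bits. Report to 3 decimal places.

Marginals: p(U) = (0.5600, 0.4400), p(V) = (0.2700, 0.4900, 0.2400).
H(U|V) = Σ p(V) · H(U|V=·).
  V=r: p=0.2700, H(U|V=r) = 0.5033
  V=s: p=0.4900, H(U|V=s) = 0.9633
  V=t: p=0.2400, H(U|V=t) = 0.4138
Weighted sum = 0.707 bits.

0.707 bits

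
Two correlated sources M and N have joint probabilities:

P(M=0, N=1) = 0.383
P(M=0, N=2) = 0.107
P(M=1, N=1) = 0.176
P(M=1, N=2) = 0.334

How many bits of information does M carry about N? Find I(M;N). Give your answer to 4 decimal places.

0.1448 bits

Marginals: p(M) = (0.4900, 0.5100), p(N) = (0.5590, 0.4410).
I(M;N) = Σ p(x,y)·log₂[p(x,y)/(p(x)p(y))].
  (0,1): 0.383·log₂(1.3983) = 0.18524
  (0,2): 0.107·log₂(0.4952) = -0.10850
  (1,1): 0.176·log₂(0.6173) = -0.12247
  (1,2): 0.334·log₂(1.4850) = 0.19055
Sum = 0.1448 bits.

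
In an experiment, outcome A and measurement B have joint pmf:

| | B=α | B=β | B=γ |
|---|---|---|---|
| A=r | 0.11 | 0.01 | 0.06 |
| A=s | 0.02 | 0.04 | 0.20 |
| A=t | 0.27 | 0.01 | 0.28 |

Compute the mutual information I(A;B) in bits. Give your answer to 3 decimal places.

Marginals: p(A) = (0.1800, 0.2600, 0.5600), p(B) = (0.4000, 0.0600, 0.5400).
I(A;B) = H(A) + H(B) − H(A,B).
H(A) = 1.4190, H(B) = 1.2523, H(A,B) = 2.5140.
I(A;B) = 1.4190 + 1.2523 − 2.5140 = 0.157 bits.

0.157 bits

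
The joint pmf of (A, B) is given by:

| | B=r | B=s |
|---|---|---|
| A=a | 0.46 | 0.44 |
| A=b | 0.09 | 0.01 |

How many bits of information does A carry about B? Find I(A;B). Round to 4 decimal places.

Marginals: p(A) = (0.9000, 0.1000), p(B) = (0.5500, 0.4500).
I(A;B) = Σ p(x,y)·log₂[p(x,y)/(p(x)p(y))].
  (a,r): 0.46·log₂(0.9293) = -0.04867
  (a,s): 0.44·log₂(1.0864) = 0.05262
  (b,r): 0.09·log₂(1.6364) = 0.06394
  (b,s): 0.01·log₂(0.2222) = -0.02170
Sum = 0.0462 bits.

0.0462 bits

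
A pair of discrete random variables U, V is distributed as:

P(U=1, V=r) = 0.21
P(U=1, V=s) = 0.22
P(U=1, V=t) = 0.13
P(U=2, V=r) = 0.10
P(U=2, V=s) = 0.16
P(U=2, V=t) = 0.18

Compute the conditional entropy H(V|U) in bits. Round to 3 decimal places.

1.547 bits

Chain rule: H(V|U) = H(U,V) − H(U).
Marginals: p(U) = (0.5600, 0.4400), p(V) = (0.3100, 0.3800, 0.3100).
H(U,V) = 2.5366 bits; H(U) = 0.9896 bits.
H(V|U) = 2.5366 − 0.9896 = 1.547 bits.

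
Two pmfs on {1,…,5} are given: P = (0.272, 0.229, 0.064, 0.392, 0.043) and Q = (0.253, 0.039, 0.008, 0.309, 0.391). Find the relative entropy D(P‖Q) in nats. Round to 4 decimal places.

0.5565 nats

D(P‖Q) = Σ p·ln(p/q).
  0.272·ln(0.272/0.253) = 0.01970
  0.229·ln(0.229/0.039) = 0.40537
  0.064·ln(0.064/0.008) = 0.13308
  0.392·ln(0.392/0.309) = 0.09326
  0.043·ln(0.043/0.391) = -0.09492
D(P‖Q) = 0.5565 nats.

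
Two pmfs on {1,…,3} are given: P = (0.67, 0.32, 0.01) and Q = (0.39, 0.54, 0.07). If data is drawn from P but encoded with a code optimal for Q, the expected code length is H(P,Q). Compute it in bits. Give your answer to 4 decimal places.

1.2330 bits

H(P,Q) = −Σ p·log₂ q.
  −0.67·log₂(0.39) = 0.91016
  −0.32·log₂(0.54) = 0.28447
  −0.01·log₂(0.07) = 0.03837
H(P,Q) = 1.2330 bits.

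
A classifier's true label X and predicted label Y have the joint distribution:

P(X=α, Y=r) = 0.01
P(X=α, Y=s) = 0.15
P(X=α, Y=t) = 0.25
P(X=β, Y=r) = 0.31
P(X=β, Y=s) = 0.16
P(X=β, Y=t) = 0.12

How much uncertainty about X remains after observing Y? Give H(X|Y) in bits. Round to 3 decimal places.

Marginals: p(X) = (0.4100, 0.5900), p(Y) = (0.3200, 0.3100, 0.3700).
H(X|Y) = Σ p(Y) · H(X|Y=·).
  Y=r: p=0.3200, H(X|Y=r) = 0.2006
  Y=s: p=0.3100, H(X|Y=s) = 0.9992
  Y=t: p=0.3700, H(X|Y=t) = 0.9090
Weighted sum = 0.710 bits.

0.710 bits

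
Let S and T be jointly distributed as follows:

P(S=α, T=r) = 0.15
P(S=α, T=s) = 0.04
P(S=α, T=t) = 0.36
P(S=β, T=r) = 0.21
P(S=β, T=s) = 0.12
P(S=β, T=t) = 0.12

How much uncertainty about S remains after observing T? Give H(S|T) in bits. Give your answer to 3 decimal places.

Chain rule: H(S|T) = H(S,T) − H(T).
Marginals: p(S) = (0.5500, 0.4500), p(T) = (0.3600, 0.1600, 0.4800).
H(S,T) = 2.3339 bits; H(T) = 1.4619 bits.
H(S|T) = 2.3339 − 1.4619 = 0.872 bits.

0.872 bits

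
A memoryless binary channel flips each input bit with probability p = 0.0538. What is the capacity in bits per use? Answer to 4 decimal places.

0.6977 bits

Binary symmetric channel: C = 1 − h₂(ε) where h₂ is the binary entropy function.
h₂(0.0538) = −0.0538·log₂0.0538 − 0.9462·log₂0.9462 = 0.3023.
C = 1 − 0.3023 = 0.6977 bits per channel use.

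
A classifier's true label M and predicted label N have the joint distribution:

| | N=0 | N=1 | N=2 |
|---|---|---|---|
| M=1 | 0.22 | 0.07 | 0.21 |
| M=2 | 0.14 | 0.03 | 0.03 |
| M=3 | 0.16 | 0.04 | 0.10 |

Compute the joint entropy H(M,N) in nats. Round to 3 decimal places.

H(M,N) = −Σ p(x,y)·ln p(x,y) over all 9 cells.
  cell (1,0): −0.22·ln0.22 = 0.3331
  cell (1,1): −0.07·ln0.07 = 0.1861
  cell (1,2): −0.21·ln0.21 = 0.3277
  cell (2,0): −0.14·ln0.14 = 0.2753
  cell (2,1): −0.03·ln0.03 = 0.1052
  cell (2,2): −0.03·ln0.03 = 0.1052
  cell (3,0): −0.16·ln0.16 = 0.2932
  cell (3,1): −0.04·ln0.04 = 0.1288
  cell (3,2): −0.10·ln0.10 = 0.2303
Sum = 1.985 nats.

1.985 nats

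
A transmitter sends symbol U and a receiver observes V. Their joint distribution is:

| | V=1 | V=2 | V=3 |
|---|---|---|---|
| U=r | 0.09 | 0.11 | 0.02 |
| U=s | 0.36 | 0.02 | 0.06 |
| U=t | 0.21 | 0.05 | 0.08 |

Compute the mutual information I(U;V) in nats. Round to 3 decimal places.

Marginals: p(U) = (0.2200, 0.4400, 0.3400), p(V) = (0.6600, 0.1800, 0.1600).
I(U;V) = H(U) + H(V) − H(U,V).
H(U) = 1.0611, H(V) = 0.8761, H(U,V) = 1.8322.
I(U;V) = 1.0611 + 0.8761 − 1.8322 = 0.105 nats.

0.105 nats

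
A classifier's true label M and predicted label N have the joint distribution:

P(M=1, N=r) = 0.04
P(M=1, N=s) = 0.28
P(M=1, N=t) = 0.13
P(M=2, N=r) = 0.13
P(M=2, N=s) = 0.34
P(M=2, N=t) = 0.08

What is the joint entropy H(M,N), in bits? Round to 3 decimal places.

H(M,N) = −Σ p(x,y)·log₂ p(x,y) over all 6 cells.
  cell (1,r): −0.04·log₂0.04 = 0.1858
  cell (1,s): −0.28·log₂0.28 = 0.5142
  cell (1,t): −0.13·log₂0.13 = 0.3826
  cell (2,r): −0.13·log₂0.13 = 0.3826
  cell (2,s): −0.34·log₂0.34 = 0.5292
  cell (2,t): −0.08·log₂0.08 = 0.2915
Sum = 2.286 bits.

2.286 bits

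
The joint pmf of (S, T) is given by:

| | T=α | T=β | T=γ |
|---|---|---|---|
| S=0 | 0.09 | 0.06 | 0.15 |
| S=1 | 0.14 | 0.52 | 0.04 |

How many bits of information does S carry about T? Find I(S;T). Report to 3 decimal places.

0.240 bits

Marginals: p(S) = (0.3000, 0.7000), p(T) = (0.2300, 0.5800, 0.1900).
I(S;T) = Σ p(x,y)·log₂[p(x,y)/(p(x)p(y))].
  (0,α): 0.09·log₂(1.3043) = 0.0345
  (0,β): 0.06·log₂(0.3448) = -0.0922
  (0,γ): 0.15·log₂(2.6316) = 0.2094
  (1,α): 0.14·log₂(0.8696) = -0.0282
  (1,β): 0.52·log₂(1.2808) = 0.1857
  (1,γ): 0.04·log₂(0.3008) = -0.0693
Sum = 0.240 bits.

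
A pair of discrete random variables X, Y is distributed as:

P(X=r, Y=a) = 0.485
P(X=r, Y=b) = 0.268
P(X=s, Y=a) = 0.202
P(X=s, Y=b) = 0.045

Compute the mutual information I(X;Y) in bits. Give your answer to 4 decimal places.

0.0202 bits

Marginals: p(X) = (0.7530, 0.2470), p(Y) = (0.6870, 0.3130).
I(X;Y) = H(X) + H(Y) − H(X,Y).
H(X) = 0.8065, H(Y) = 0.8966, H(X,Y) = 1.6829.
I(X;Y) = 0.8065 + 0.8966 − 1.6829 = 0.0202 bits.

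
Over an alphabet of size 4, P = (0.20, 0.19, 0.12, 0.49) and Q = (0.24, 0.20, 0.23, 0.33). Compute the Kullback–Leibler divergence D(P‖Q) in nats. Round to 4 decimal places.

D(P‖Q) = Σ p·ln(p/q).
  0.20·ln(0.20/0.24) = -0.03646
  0.19·ln(0.19/0.20) = -0.00975
  0.12·ln(0.12/0.23) = -0.07807
  0.49·ln(0.49/0.33) = 0.19370
D(P‖Q) = 0.0694 nats.

0.0694 nats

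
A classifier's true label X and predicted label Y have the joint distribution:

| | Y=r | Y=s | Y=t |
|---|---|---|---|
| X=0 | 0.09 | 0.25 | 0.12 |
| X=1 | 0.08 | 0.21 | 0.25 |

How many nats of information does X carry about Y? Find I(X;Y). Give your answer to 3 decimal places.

Marginals: p(X) = (0.4600, 0.5400), p(Y) = (0.1700, 0.4600, 0.3700).
I(X;Y) = H(X) + H(Y) − H(X,Y).
H(X) = 0.6899, H(Y) = 1.0263, H(X,Y) = 1.6941.
I(X;Y) = 0.6899 + 1.0263 − 1.6941 = 0.022 nats.

0.022 nats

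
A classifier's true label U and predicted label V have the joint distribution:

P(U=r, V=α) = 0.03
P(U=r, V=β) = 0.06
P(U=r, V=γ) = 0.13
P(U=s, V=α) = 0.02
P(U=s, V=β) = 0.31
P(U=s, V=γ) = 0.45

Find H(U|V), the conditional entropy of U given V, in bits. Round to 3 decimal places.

0.730 bits

Chain rule: H(U|V) = H(U,V) − H(V).
Marginals: p(U) = (0.2200, 0.7800), p(V) = (0.0500, 0.3700, 0.5800).
H(U,V) = 1.9330 bits; H(V) = 1.2026 bits.
H(U|V) = 1.9330 − 1.2026 = 0.730 bits.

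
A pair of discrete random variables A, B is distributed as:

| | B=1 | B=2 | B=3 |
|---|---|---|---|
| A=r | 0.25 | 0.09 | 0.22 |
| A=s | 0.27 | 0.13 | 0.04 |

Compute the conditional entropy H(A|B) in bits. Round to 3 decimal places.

0.895 bits

Marginals: p(A) = (0.5600, 0.4400), p(B) = (0.5200, 0.2200, 0.2600).
H(A|B) = Σ p(B) · H(A|B=·).
  B=1: p=0.5200, H(A|B=1) = 0.9989
  B=2: p=0.2200, H(A|B=2) = 0.9760
  B=3: p=0.2600, H(A|B=3) = 0.6194
Weighted sum = 0.895 bits.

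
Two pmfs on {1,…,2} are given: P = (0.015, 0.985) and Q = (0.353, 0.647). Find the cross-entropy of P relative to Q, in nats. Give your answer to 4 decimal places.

H(P,Q) = −Σ p·ln q.
  −0.015·ln(0.353) = 0.01562
  −0.985·ln(0.647) = 0.42888
H(P,Q) = 0.4445 nats.

0.4445 nats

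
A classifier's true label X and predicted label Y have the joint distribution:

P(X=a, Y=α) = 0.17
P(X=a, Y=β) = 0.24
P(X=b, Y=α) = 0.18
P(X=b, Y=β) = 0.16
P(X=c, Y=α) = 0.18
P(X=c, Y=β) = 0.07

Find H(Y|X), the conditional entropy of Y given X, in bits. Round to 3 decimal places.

0.954 bits

Marginals: p(X) = (0.4100, 0.3400, 0.2500), p(Y) = (0.5300, 0.4700).
H(Y|X) = Σ p(X) · H(Y|X=·).
  X=a: p=0.4100, H(Y|X=a) = 0.9789
  X=b: p=0.3400, H(Y|X=b) = 0.9975
  X=c: p=0.2500, H(Y|X=c) = 0.8555
Weighted sum = 0.954 bits.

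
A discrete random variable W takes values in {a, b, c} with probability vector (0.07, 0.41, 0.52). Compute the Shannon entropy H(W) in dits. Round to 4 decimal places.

0.3873 dits

H(W) = −Σ p·log₁₀ p.
  −(0.07)·log₁₀(0.07) = 0.08084
  −(0.41)·log₁₀(0.41) = 0.15876
  −(0.52)·log₁₀(0.52) = 0.14768
Sum: 0.08084 + 0.15876 + 0.14768 = 0.3873 dits.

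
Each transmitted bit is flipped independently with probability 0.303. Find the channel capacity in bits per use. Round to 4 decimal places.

Binary symmetric channel: C = 1 − h₂(ε) where h₂ is the binary entropy function.
h₂(0.303) = −0.303·log₂0.303 − 0.697·log₂0.697 = 0.8849.
C = 1 − 0.8849 = 0.1151 bits per channel use.

0.1151 bits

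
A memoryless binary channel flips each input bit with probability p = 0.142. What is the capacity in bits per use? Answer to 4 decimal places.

0.4105 bits

Binary symmetric channel: C = 1 − h₂(ε) where h₂ is the binary entropy function.
h₂(0.142) = −0.142·log₂0.142 − 0.858·log₂0.858 = 0.5895.
C = 1 − 0.5895 = 0.4105 bits per channel use.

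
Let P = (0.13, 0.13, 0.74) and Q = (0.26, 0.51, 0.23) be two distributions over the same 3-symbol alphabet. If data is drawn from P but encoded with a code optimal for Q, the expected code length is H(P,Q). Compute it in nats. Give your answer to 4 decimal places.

H(P,Q) = −Σ p·ln q.
  −0.13·ln(0.26) = 0.17512
  −0.13·ln(0.51) = 0.08753
  −0.74·ln(0.23) = 1.08756
H(P,Q) = 1.3502 nats.

1.3502 nats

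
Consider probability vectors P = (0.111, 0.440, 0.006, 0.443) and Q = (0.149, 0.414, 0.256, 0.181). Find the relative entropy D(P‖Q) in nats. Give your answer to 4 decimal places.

D(P‖Q) = Σ p·ln(p/q).
  0.111·ln(0.111/0.149) = -0.03268
  0.440·ln(0.440/0.414) = 0.02680
  0.006·ln(0.006/0.256) = -0.02252
  0.443·ln(0.443/0.181) = 0.39652
D(P‖Q) = 0.3681 nats.

0.3681 nats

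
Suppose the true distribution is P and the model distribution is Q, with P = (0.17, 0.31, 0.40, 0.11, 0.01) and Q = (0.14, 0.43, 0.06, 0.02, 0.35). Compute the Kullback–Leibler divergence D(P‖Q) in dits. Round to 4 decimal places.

0.3658 dits

D(P‖Q) = Σ p·log₁₀(p/q).
  0.17·log₁₀(0.17/0.14) = 0.01433
  0.31·log₁₀(0.31/0.43) = -0.04405
  0.40·log₁₀(0.40/0.06) = 0.32956
  0.11·log₁₀(0.11/0.02) = 0.08144
  0.01·log₁₀(0.01/0.35) = -0.01544
D(P‖Q) = 0.3658 dits.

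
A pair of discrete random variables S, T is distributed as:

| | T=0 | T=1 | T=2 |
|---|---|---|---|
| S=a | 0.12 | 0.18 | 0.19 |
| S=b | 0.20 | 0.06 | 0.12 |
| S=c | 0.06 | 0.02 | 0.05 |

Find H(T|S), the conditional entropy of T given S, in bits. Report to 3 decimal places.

1.498 bits

Chain rule: H(T|S) = H(S,T) − H(S).
Marginals: p(S) = (0.4900, 0.3800, 0.1300), p(T) = (0.3800, 0.2600, 0.3600).
H(S,T) = 2.9151 bits; H(S) = 1.4174 bits.
H(T|S) = 2.9151 − 1.4174 = 1.498 bits.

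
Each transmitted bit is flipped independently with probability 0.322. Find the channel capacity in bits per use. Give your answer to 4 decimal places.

0.0935 bits

Binary symmetric channel: C = 1 − h₂(ε) where h₂ is the binary entropy function.
h₂(0.322) = −0.322·log₂0.322 − 0.678·log₂0.678 = 0.9065.
C = 1 − 0.9065 = 0.0935 bits per channel use.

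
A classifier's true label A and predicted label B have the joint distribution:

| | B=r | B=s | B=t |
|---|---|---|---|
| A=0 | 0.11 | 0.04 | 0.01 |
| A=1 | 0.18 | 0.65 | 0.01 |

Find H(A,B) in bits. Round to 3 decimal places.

H(A,B) = −Σ p(x,y)·log₂ p(x,y) over all 6 cells.
  cell (0,r): −0.11·log₂0.11 = 0.3503
  cell (0,s): −0.04·log₂0.04 = 0.1858
  cell (0,t): −0.01·log₂0.01 = 0.0664
  cell (1,r): −0.18·log₂0.18 = 0.4453
  cell (1,s): −0.65·log₂0.65 = 0.4040
  cell (1,t): −0.01·log₂0.01 = 0.0664
Sum = 1.518 bits.

1.518 bits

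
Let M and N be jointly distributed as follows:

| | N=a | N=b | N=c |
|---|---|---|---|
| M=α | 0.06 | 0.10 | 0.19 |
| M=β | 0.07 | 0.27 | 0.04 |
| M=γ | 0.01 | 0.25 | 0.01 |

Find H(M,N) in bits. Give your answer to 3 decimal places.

H(M,N) = −Σ p(x,y)·log₂ p(x,y) over all 9 cells.
  cell (α,a): −0.06·log₂0.06 = 0.2435
  cell (α,b): −0.10·log₂0.10 = 0.3322
  cell (α,c): −0.19·log₂0.19 = 0.4552
  cell (β,a): −0.07·log₂0.07 = 0.2686
  cell (β,b): −0.27·log₂0.27 = 0.5100
  cell (β,c): −0.04·log₂0.04 = 0.1858
  cell (γ,a): −0.01·log₂0.01 = 0.0664
  cell (γ,b): −0.25·log₂0.25 = 0.5000
  cell (γ,c): −0.01·log₂0.01 = 0.0664
Sum = 2.628 bits.

2.628 bits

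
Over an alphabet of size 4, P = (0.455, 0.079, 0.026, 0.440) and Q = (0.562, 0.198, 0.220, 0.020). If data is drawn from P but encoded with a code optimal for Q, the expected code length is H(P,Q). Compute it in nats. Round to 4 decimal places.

H(P,Q) = −Σ p·ln q.
  −0.455·ln(0.562) = 0.26220
  −0.079·ln(0.198) = 0.12794
  −0.026·ln(0.220) = 0.03937
  −0.440·ln(0.020) = 1.72129
H(P,Q) = 2.1508 nats.

2.1508 nats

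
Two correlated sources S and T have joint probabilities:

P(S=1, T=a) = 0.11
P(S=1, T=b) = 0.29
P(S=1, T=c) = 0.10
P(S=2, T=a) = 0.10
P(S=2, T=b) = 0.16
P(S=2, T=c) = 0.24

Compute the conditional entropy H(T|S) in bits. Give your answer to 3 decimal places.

Chain rule: H(T|S) = H(S,T) − H(S).
Marginals: p(S) = (0.5000, 0.5000), p(T) = (0.2100, 0.4500, 0.3400).
H(S,T) = 2.4497 bits; H(S) = 1.0000 bits.
H(T|S) = 2.4497 − 1.0000 = 1.450 bits.

1.450 bits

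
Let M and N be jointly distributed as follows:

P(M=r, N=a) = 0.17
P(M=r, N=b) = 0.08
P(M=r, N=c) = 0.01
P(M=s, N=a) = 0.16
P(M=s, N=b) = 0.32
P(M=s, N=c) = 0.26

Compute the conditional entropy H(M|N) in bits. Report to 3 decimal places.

Chain rule: H(M|N) = H(M,N) − H(N).
Marginals: p(M) = (0.2600, 0.7400), p(N) = (0.3300, 0.4000, 0.2700).
H(M,N) = 2.2469 bits; H(N) = 1.5666 bits.
H(M|N) = 2.2469 − 1.5666 = 0.680 bits.

0.680 bits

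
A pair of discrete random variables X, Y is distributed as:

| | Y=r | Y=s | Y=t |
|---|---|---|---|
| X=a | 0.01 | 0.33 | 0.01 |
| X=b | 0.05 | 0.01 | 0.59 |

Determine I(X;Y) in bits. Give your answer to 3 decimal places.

Marginals: p(X) = (0.3500, 0.6500), p(Y) = (0.0600, 0.3400, 0.6000).
I(X;Y) = Σ p(x,y)·log₂[p(x,y)/(p(x)p(y))].
  (a,r): 0.01·log₂(0.4762) = -0.0107
  (a,s): 0.33·log₂(2.7731) = 0.4856
  (a,t): 0.01·log₂(0.0476) = -0.0439
  (b,r): 0.05·log₂(1.2821) = 0.0179
  (b,s): 0.01·log₂(0.0452) = -0.0447
  (b,t): 0.59·log₂(1.5128) = 0.3524
Sum = 0.757 bits.

0.757 bits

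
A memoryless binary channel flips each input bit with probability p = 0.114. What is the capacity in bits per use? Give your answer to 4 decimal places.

Binary symmetric channel: C = 1 − h₂(ε) where h₂ is the binary entropy function.
h₂(0.114) = −0.114·log₂0.114 − 0.886·log₂0.886 = 0.5119.
C = 1 − 0.5119 = 0.4881 bits per channel use.

0.4881 bits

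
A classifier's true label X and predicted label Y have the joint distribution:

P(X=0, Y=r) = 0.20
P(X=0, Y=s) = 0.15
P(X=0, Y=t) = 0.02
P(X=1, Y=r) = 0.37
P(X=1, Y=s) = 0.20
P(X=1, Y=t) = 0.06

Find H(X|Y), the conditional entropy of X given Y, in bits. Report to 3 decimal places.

Chain rule: H(X|Y) = H(X,Y) − H(Y).
Marginals: p(X) = (0.3700, 0.6300), p(Y) = (0.5700, 0.3500, 0.0800).
H(X,Y) = 2.2265 bits; H(Y) = 1.2839 bits.
H(X|Y) = 2.2265 − 1.2839 = 0.943 bits.

0.943 bits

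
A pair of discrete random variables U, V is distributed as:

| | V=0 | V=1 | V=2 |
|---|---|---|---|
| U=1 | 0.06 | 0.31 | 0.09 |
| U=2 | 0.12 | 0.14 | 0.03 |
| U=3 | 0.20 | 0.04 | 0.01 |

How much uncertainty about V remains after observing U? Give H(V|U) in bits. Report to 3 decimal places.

1.179 bits

Chain rule: H(V|U) = H(U,V) − H(U).
Marginals: p(U) = (0.4600, 0.2900, 0.2500), p(V) = (0.3800, 0.4900, 0.1300).
H(U,V) = 2.7125 bits; H(U) = 1.5332 bits.
H(V|U) = 2.7125 − 1.5332 = 1.179 bits.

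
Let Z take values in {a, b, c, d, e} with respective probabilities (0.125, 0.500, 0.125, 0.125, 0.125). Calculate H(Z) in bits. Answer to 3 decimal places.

2.000 bits

H(Z) = −Σ p·log₂ p.
  −(0.125)·log₂(0.125) = 0.3750
  −(0.500)·log₂(0.500) = 0.5000
  −(0.125)·log₂(0.125) = 0.3750
  −(0.125)·log₂(0.125) = 0.3750
  −(0.125)·log₂(0.125) = 0.3750
Sum: 0.3750 + 0.5000 + 0.3750 + 0.3750 + 0.3750 = 2.000 bits.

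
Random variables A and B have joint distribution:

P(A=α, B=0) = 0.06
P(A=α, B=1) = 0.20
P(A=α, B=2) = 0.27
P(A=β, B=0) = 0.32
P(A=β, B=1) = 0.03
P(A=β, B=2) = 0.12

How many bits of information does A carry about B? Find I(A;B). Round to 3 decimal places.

Marginals: p(A) = (0.5300, 0.4700), p(B) = (0.3800, 0.2300, 0.3900).
I(A;B) = Σ p(x,y)·log₂[p(x,y)/(p(x)p(y))].
  (α,0): 0.06·log₂(0.2979) = -0.1048
  (α,1): 0.20·log₂(1.6407) = 0.1429
  (α,2): 0.27·log₂(1.3062) = 0.1041
  (β,0): 0.32·log₂(1.7917) = 0.2692
  (β,1): 0.03·log₂(0.2775) = -0.0555
  (β,2): 0.12·log₂(0.6547) = -0.0733
Sum = 0.283 bits.

0.283 bits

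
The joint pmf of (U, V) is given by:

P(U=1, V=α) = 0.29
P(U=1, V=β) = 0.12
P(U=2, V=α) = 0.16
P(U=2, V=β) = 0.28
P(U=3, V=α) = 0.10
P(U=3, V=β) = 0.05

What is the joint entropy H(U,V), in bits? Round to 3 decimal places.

2.370 bits

H(U,V) = −Σ p(x,y)·log₂ p(x,y) over all 6 cells.
  cell (1,α): −0.29·log₂0.29 = 0.5179
  cell (1,β): −0.12·log₂0.12 = 0.3671
  cell (2,α): −0.16·log₂0.16 = 0.4230
  cell (2,β): −0.28·log₂0.28 = 0.5142
  cell (3,α): −0.10·log₂0.10 = 0.3322
  cell (3,β): −0.05·log₂0.05 = 0.2161
Sum = 2.370 bits.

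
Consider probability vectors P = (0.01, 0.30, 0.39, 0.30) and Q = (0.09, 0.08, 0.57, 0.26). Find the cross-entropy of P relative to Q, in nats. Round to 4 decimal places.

1.4051 nats

H(P,Q) = −Σ p·ln q.
  −0.01·ln(0.09) = 0.02408
  −0.30·ln(0.08) = 0.75772
  −0.39·ln(0.57) = 0.21923
  −0.30·ln(0.26) = 0.40412
H(P,Q) = 1.4051 nats.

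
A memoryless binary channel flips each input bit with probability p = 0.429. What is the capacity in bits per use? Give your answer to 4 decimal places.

0.0146 bits

Binary symmetric channel: C = 1 − h₂(ε) where h₂ is the binary entropy function.
h₂(0.429) = −0.429·log₂0.429 − 0.571·log₂0.571 = 0.9854.
C = 1 − 0.9854 = 0.0146 bits per channel use.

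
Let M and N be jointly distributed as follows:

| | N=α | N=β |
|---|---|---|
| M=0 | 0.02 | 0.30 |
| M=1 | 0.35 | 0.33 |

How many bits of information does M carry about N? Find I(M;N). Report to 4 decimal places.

0.1632 bits

Marginals: p(M) = (0.3200, 0.6800), p(N) = (0.3700, 0.6300).
I(M;N) = Σ p(x,y)·log₂[p(x,y)/(p(x)p(y))].
  (0,α): 0.02·log₂(0.1689) = -0.05131
  (0,β): 0.30·log₂(1.4881) = 0.17204
  (1,α): 0.35·log₂(1.3911) = 0.16668
  (1,β): 0.33·log₂(0.7703) = -0.12424
Sum = 0.1632 bits.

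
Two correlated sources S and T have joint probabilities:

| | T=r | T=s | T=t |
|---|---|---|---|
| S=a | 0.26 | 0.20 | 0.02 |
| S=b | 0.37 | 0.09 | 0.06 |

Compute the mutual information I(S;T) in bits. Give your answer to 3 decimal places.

0.059 bits

Marginals: p(S) = (0.4800, 0.5200), p(T) = (0.6300, 0.2900, 0.0800).
I(S;T) = Σ p(x,y)·log₂[p(x,y)/(p(x)p(y))].
  (a,r): 0.26·log₂(0.8598) = -0.0567
  (a,s): 0.20·log₂(1.4368) = 0.1046
  (a,t): 0.02·log₂(0.5208) = -0.0188
  (b,r): 0.37·log₂(1.1294) = 0.0650
  (b,s): 0.09·log₂(0.5968) = -0.0670
  (b,t): 0.06·log₂(1.4423) = 0.0317
Sum = 0.059 bits.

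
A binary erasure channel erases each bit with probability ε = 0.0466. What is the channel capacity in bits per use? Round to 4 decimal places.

0.9534 bits

Binary erasure channel: capacity C = 1 − ε.
C = 1 − 0.0466 = 0.9534 bits per channel use.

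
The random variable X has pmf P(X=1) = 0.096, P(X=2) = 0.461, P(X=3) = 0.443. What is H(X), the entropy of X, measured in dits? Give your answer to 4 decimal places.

0.4094 dits

H(X) = −Σ p·log₁₀ p.
  −(0.096)·log₁₀(0.096) = 0.09770
  −(0.461)·log₁₀(0.461) = 0.15503
  −(0.443)·log₁₀(0.443) = 0.15664
Sum: 0.09770 + 0.15503 + 0.15664 = 0.4094 dits.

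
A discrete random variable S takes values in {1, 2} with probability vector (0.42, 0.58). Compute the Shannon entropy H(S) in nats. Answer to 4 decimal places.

0.6803 nats

H(S) = −Σ p·ln p.
  −(0.42)·ln(0.42) = 0.36435
  −(0.58)·ln(0.58) = 0.31594
Sum: 0.36435 + 0.31594 = 0.6803 nats.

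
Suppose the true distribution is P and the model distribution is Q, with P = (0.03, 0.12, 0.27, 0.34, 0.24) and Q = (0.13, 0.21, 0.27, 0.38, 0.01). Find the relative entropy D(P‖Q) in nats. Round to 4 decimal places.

0.6138 nats

D(P‖Q) = Σ p·ln(p/q).
  0.03·ln(0.03/0.13) = -0.04399
  0.12·ln(0.12/0.21) = -0.06715
  0.27·ln(0.27/0.27) = 0.00000
  0.34·ln(0.34/0.38) = -0.03782
  0.24·ln(0.24/0.01) = 0.76273
D(P‖Q) = 0.6138 nats.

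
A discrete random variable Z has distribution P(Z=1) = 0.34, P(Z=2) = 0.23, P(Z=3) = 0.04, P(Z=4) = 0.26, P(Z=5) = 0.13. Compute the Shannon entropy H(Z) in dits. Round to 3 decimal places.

H(Z) = −Σ p·log₁₀ p.
  −(0.34)·log₁₀(0.34) = 0.1593
  −(0.23)·log₁₀(0.23) = 0.1468
  −(0.04)·log₁₀(0.04) = 0.0559
  −(0.26)·log₁₀(0.26) = 0.1521
  −(0.13)·log₁₀(0.13) = 0.1152
Sum: 0.1593 + 0.1468 + 0.0559 + 0.1521 + 0.1152 = 0.629 dits.

0.629 dits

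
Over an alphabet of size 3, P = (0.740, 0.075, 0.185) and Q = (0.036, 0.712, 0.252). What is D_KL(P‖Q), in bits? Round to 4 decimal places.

D(P‖Q) = Σ p·log₂(p/q).
  0.740·log₂(0.740/0.036) = 3.22748
  0.075·log₂(0.075/0.712) = -0.24352
  0.185·log₂(0.185/0.252) = -0.08249
D(P‖Q) = 2.9015 bits.

2.9015 bits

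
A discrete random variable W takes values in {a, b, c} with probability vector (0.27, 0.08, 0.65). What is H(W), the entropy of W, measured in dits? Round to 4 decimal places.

0.3629 dits

H(W) = −Σ p·log₁₀ p.
  −(0.27)·log₁₀(0.27) = 0.15353
  −(0.08)·log₁₀(0.08) = 0.08775
  −(0.65)·log₁₀(0.65) = 0.12161
Sum: 0.15353 + 0.08775 + 0.12161 = 0.3629 dits.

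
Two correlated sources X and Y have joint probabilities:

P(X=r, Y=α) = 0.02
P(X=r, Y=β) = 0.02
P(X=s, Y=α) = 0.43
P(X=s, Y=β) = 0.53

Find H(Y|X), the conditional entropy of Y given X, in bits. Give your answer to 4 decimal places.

0.9925 bits

Chain rule: H(Y|X) = H(X,Y) − H(X).
Marginals: p(X) = (0.0400, 0.9600), p(Y) = (0.4500, 0.5500).
H(X,Y) = 1.2348 bits; H(X) = 0.2423 bits.
H(Y|X) = 1.2348 − 0.2423 = 0.9925 bits.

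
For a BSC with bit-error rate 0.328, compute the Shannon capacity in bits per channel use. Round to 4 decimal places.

Binary symmetric channel: C = 1 − h₂(ε) where h₂ is the binary entropy function.
h₂(0.328) = −0.328·log₂0.328 − 0.672·log₂0.672 = 0.9129.
C = 1 − 0.9129 = 0.0871 bits per channel use.

0.0871 bits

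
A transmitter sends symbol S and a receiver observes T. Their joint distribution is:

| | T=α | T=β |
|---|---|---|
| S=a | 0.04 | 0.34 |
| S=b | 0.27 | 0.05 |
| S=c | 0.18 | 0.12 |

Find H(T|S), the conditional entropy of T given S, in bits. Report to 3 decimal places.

Chain rule: H(T|S) = H(S,T) − H(S).
Marginals: p(S) = (0.3800, 0.3200, 0.3000), p(T) = (0.4900, 0.5100).
H(S,T) = 2.2534 bits; H(S) = 1.5776 bits.
H(T|S) = 2.2534 − 1.5776 = 0.676 bits.

0.676 bits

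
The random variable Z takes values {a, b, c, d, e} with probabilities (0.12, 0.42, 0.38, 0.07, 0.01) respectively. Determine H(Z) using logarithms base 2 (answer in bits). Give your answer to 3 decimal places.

H(Z) = −Σ p·log₂ p.
  −(0.12)·log₂(0.12) = 0.3671
  −(0.42)·log₂(0.42) = 0.5256
  −(0.38)·log₂(0.38) = 0.5305
  −(0.07)·log₂(0.07) = 0.2686
  −(0.01)·log₂(0.01) = 0.0664
Sum: 0.3671 + 0.5256 + 0.5305 + 0.2686 + 0.0664 = 1.758 bits.

1.758 bits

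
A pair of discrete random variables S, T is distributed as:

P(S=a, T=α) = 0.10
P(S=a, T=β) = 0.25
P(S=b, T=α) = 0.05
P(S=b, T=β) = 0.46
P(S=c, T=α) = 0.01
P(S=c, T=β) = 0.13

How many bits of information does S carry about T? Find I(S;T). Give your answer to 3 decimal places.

Marginals: p(S) = (0.3500, 0.5100, 0.1400), p(T) = (0.1600, 0.8400).
I(S;T) = H(S) + H(T) − H(S,T).
H(S) = 1.4226, H(T) = 0.6343, H(S,T) = 2.0127.
I(S;T) = 1.4226 + 0.6343 − 2.0127 = 0.044 bits.

0.044 bits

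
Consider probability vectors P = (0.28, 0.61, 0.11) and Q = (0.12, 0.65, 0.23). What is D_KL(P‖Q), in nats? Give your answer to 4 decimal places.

0.1174 nats

D(P‖Q) = Σ p·ln(p/q).
  0.28·ln(0.28/0.12) = 0.23724
  0.61·ln(0.61/0.65) = -0.03874
  0.11·ln(0.11/0.23) = -0.08114
D(P‖Q) = 0.1174 nats.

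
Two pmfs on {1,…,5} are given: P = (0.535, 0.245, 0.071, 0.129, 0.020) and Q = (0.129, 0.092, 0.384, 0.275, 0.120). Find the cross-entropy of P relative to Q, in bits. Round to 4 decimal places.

2.8235 bits

H(P,Q) = −Σ p·log₂ q.
  −0.535·log₂(0.129) = 1.58069
  −0.245·log₂(0.092) = 0.84334
  −0.071·log₂(0.384) = 0.09804
  −0.129·log₂(0.275) = 0.24026
  −0.020·log₂(0.120) = 0.06118
H(P,Q) = 2.8235 bits.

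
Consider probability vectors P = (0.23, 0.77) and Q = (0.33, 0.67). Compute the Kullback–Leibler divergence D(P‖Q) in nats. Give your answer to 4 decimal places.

D(P‖Q) = Σ p·ln(p/q).
  0.23·ln(0.23/0.33) = -0.08303
  0.77·ln(0.77/0.67) = 0.10712
D(P‖Q) = 0.0241 nats.

0.0241 nats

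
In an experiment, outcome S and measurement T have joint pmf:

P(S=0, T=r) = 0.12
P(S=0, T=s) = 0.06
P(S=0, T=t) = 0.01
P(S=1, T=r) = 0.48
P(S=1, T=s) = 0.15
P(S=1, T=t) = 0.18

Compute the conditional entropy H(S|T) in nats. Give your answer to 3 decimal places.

0.465 nats

Marginals: p(S) = (0.1900, 0.8100), p(T) = (0.6000, 0.2100, 0.1900).
H(S|T) = Σ p(T) · H(S|T=·).
  T=r: p=0.6000, H(S|T=r) = 0.5004
  T=s: p=0.2100, H(S|T=s) = 0.5983
  T=t: p=0.1900, H(S|T=t) = 0.2062
Weighted sum = 0.465 nats.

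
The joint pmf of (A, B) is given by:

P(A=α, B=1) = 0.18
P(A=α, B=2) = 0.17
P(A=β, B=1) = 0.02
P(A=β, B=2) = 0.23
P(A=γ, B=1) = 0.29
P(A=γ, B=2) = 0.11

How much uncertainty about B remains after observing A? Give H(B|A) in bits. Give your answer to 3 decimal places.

Marginals: p(A) = (0.3500, 0.2500, 0.4000), p(B) = (0.4900, 0.5100).
H(B|A) = Σ p(A) · H(B|A=·).
  A=α: p=0.3500, H(B|A=α) = 0.9994
  A=β: p=0.2500, H(B|A=β) = 0.4022
  A=γ: p=0.4000, H(B|A=γ) = 0.8485
Weighted sum = 0.790 bits.

0.790 bits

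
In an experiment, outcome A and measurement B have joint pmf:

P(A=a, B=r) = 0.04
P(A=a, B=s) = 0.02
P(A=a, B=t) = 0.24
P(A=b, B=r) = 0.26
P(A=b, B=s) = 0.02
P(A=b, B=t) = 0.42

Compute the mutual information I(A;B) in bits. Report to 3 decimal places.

Marginals: p(A) = (0.3000, 0.7000), p(B) = (0.3000, 0.0400, 0.6600).
I(A;B) = H(A) + H(B) − H(A,B).
H(A) = 0.8813, H(B) = 1.1025, H(A,B) = 1.9366.
I(A;B) = 0.8813 + 1.1025 − 1.9366 = 0.047 bits.

0.047 bits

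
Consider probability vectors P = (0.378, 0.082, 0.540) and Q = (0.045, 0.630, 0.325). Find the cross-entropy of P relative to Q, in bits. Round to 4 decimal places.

2.6214 bits

H(P,Q) = −Σ p·log₂ q.
  −0.378·log₂(0.045) = 1.69115
  −0.082·log₂(0.630) = 0.05466
  −0.540·log₂(0.325) = 0.87560
H(P,Q) = 2.6214 bits.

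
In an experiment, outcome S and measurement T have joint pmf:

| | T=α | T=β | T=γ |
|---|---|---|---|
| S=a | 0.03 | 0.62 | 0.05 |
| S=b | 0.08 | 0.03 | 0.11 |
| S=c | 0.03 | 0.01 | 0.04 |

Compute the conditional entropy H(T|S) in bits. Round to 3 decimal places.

Chain rule: H(T|S) = H(S,T) − H(S).
Marginals: p(S) = (0.7000, 0.2200, 0.0800), p(T) = (0.1400, 0.6600, 0.2000).
H(S,T) = 1.9930 bits; H(S) = 1.1323 bits.
H(T|S) = 1.9930 − 1.1323 = 0.861 bits.

0.861 bits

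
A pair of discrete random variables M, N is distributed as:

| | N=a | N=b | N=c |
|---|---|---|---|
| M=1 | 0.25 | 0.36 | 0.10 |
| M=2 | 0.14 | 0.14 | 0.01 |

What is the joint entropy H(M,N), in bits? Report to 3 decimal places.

H(M,N) = −Σ p(x,y)·log₂ p(x,y) over all 6 cells.
  cell (1,a): −0.25·log₂0.25 = 0.5000
  cell (1,b): −0.36·log₂0.36 = 0.5306
  cell (1,c): −0.10·log₂0.10 = 0.3322
  cell (2,a): −0.14·log₂0.14 = 0.3971
  cell (2,b): −0.14·log₂0.14 = 0.3971
  cell (2,c): −0.01·log₂0.01 = 0.0664
Sum = 2.223 bits.

2.223 bits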